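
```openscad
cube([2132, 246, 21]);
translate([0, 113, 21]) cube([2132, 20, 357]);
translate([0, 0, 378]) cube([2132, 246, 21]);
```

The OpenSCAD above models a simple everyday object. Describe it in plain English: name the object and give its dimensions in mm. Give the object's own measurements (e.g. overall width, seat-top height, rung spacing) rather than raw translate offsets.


An I-beam lying along x, 2132 mm long. Overall section height 399 mm. Two flanges 246 mm wide (y) and 21 mm thick, one on the floor and one at the top; a web 20 mm thick runs between them, centred on the flange width.


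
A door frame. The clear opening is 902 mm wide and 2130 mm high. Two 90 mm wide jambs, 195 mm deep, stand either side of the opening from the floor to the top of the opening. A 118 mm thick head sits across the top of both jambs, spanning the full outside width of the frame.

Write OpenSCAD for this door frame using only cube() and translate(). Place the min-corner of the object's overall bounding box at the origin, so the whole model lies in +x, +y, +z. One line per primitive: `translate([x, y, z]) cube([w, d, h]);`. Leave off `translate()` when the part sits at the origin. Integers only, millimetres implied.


cube([90, 195, 2130]);
translate([992, 0, 0]) cube([90, 195, 2130]);
translate([0, 0, 2130]) cube([1082, 195, 118]);


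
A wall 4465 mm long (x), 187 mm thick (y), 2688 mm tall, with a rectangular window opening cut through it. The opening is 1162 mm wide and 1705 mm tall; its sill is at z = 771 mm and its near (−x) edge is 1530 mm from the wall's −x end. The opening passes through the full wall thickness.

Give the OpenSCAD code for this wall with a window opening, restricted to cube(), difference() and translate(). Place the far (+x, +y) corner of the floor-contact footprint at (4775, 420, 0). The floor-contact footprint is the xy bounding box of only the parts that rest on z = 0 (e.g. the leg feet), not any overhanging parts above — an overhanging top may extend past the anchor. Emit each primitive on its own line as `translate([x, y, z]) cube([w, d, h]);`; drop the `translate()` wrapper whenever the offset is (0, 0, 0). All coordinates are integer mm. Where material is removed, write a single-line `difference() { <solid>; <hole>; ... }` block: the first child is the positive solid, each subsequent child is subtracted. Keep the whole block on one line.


difference() { translate([310, 233, 0]) cube([4465, 187, 2688]); translate([1840, 233, 771]) cube([1162, 187, 1705]); }


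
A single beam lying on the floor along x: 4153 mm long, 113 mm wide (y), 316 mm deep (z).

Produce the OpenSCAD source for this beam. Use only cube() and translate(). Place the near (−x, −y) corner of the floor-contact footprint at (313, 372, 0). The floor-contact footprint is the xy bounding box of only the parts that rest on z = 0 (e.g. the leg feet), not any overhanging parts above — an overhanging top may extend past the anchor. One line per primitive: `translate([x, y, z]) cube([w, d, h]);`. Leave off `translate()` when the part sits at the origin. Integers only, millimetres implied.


translate([313, 372, 0]) cube([4153, 113, 316]);


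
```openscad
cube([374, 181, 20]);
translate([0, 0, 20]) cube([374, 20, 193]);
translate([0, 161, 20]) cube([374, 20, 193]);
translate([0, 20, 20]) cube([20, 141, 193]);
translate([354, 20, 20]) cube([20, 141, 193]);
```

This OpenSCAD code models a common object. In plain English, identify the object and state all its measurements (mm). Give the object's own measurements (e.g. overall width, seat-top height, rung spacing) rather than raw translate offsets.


An open-topped rectangular box: outside dimensions 374×181×213 mm, with a uniform wall and base thickness of 20 mm. The base is a full 374×181 slab on the floor; four walls sit on top of the base. The front and back walls (the −y and +y sides) span the full width; the two side walls fit between them.


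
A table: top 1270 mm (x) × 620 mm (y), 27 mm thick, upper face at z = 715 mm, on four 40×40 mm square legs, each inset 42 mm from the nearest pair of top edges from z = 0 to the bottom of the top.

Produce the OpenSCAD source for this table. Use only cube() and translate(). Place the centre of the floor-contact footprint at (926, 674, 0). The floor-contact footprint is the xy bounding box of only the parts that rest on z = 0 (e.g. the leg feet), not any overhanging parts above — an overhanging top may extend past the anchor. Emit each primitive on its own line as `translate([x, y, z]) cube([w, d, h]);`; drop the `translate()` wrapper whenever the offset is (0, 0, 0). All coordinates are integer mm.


translate([291, 364, 688]) cube([1270, 620, 27]);
translate([333, 406, 0]) cube([40, 40, 688]);
translate([1479, 406, 0]) cube([40, 40, 688]);
translate([333, 902, 0]) cube([40, 40, 688]);
translate([1479, 902, 0]) cube([40, 40, 688]);


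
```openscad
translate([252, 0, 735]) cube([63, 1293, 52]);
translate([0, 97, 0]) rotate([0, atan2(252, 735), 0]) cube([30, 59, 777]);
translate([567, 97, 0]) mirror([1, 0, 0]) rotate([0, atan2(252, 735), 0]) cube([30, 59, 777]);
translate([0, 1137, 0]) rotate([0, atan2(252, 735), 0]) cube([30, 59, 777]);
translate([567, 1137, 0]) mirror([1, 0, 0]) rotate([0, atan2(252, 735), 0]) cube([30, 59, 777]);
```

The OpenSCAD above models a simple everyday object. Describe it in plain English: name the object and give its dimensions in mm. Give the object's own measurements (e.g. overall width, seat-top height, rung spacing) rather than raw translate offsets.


A sawhorse. A 63×1293×52 mm beam (x, y, z) sits on two A-frame leg pairs. Each pair is two raked legs of 30×59 mm section (59 mm along y) splaying symmetrically in x. Each leg rises 735 mm vertically over 252 mm of horizontal reach and is 777 mm long along its own axis. Every leg's outer bottom edge rests on the floor and its outer top edge meets a bottom edge of the beam — the left legs (tilting toward +x) meet the beam's −x bottom edge, the right legs (their mirror images, tilting toward −x) meet its +x bottom edge — so the leg tops tuck under the beam, the beam's underside is 735 mm above the floor, and the feet are 567 mm apart outside-to-outside with the beam centred between them. The two leg pairs are set in 97 mm from either end of the beam.


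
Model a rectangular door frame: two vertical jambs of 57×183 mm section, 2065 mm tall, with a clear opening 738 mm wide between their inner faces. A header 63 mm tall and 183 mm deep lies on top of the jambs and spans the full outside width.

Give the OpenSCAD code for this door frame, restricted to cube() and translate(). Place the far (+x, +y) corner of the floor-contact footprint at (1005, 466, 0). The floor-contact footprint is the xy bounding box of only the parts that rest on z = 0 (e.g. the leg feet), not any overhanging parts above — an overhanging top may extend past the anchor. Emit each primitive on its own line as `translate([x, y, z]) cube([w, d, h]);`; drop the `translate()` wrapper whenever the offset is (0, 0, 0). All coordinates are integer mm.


translate([153, 283, 0]) cube([57, 183, 2065]);
translate([948, 283, 0]) cube([57, 183, 2065]);
translate([153, 283, 2065]) cube([852, 183, 63]);


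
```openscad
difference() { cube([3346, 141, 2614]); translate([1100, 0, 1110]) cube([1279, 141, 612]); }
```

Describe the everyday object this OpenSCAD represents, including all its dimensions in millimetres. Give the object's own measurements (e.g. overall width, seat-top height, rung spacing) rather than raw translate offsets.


A wall 3346 mm long (x), 141 mm thick (y), 2614 mm tall, with a rectangular window opening cut through it. The opening is 1279 mm wide and 612 mm tall; its sill is at z = 1110 mm and its near (−x) edge is 1100 mm from the wall's −x end. The opening passes through the full wall thickness.


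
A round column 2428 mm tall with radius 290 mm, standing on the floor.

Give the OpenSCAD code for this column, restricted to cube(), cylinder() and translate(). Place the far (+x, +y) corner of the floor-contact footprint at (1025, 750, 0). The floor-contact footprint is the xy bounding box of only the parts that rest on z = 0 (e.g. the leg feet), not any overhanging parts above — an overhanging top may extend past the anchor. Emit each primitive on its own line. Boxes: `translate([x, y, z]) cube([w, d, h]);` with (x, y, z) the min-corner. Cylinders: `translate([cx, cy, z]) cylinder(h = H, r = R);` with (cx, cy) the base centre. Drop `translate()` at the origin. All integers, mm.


translate([735, 460, 0]) cylinder(h = 2428, r = 290);


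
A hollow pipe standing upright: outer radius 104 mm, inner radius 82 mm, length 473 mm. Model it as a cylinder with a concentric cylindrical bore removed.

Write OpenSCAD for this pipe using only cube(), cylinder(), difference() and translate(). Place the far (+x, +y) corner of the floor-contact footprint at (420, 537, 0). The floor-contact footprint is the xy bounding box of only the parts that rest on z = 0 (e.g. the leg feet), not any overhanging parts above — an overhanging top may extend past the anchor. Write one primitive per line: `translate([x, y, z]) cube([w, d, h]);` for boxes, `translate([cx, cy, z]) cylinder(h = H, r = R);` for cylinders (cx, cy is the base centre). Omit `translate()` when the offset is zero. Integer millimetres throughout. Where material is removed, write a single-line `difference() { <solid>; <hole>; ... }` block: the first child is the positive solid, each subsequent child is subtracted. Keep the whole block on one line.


difference() { translate([316, 433, 0]) cylinder(h = 473, r = 104); translate([316, 433, 0]) cylinder(h = 473, r = 82); }


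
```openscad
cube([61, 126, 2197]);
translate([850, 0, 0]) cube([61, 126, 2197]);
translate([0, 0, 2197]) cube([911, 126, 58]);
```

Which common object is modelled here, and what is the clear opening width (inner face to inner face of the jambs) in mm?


A door frame. The clear opening width is 789 mm.

Two 2197 mm tall posts with a header on top — a door frame. The left jamb is 61 mm wide at x = 0; the right jamb starts at x = 850. The clear opening is 850 − 61 = 789 mm.


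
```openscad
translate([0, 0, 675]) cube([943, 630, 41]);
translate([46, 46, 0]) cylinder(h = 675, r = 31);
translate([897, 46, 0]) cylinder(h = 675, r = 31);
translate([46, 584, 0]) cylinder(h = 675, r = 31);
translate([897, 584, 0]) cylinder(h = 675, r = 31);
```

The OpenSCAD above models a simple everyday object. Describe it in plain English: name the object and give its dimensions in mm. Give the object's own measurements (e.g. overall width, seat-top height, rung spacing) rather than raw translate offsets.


A table: top 943 mm (x) × 630 mm (y), 41 mm thick, upper face at z = 716 mm, on four round legs of 62 mm diameter, each leg's bounding box inset 15 mm from the nearest pair of top edges from z = 0 to the bottom of the top.


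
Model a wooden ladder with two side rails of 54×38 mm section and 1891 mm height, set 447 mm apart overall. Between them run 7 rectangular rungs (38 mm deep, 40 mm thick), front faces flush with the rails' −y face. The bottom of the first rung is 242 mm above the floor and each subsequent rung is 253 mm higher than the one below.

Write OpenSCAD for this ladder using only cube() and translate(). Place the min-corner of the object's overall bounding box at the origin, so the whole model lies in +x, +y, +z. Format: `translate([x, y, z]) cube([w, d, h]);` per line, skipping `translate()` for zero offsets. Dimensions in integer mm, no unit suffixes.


// rung span = 447 - 2*54 = 339
// rung[k] z = 242 + k*253
cube([54, 38, 1891]);
translate([393, 0, 0]) cube([54, 38, 1891]);
translate([54, 0, 242]) cube([339, 38, 40]);
translate([54, 0, 495]) cube([339, 38, 40]);
translate([54, 0, 748]) cube([339, 38, 40]);
translate([54, 0, 1001]) cube([339, 38, 40]);
translate([54, 0, 1254]) cube([339, 38, 40]);
translate([54, 0, 1507]) cube([339, 38, 40]);
translate([54, 0, 1760]) cube([339, 38, 40]);


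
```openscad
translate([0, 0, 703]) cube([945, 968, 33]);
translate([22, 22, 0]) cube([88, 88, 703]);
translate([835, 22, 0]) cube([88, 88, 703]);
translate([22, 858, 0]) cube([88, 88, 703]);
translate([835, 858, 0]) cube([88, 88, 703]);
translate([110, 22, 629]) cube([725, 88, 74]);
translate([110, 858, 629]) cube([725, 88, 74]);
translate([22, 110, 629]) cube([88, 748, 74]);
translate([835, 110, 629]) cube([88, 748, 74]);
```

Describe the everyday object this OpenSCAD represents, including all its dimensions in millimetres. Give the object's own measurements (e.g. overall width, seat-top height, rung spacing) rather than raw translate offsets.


A table: top 945 mm (x) × 968 mm (y), 33 mm thick, upper face at z = 736 mm, on four 88×88 mm square legs, each inset 22 mm from the nearest pair of top edges from z = 0 to the bottom of the top. Four apron rails, 88 mm thick and 74 mm tall, run between adjacent legs with their top edges flush with the underside of the top and their outer faces flush with the legs' outer faces.


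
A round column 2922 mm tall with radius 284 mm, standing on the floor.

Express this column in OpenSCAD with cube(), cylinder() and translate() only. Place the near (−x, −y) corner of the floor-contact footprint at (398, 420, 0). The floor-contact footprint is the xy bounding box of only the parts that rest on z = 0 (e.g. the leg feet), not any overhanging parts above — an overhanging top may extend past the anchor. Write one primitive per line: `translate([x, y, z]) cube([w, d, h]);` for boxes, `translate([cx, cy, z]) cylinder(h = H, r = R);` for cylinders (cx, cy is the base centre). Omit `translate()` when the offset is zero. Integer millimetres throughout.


translate([682, 704, 0]) cylinder(h = 2922, r = 284);


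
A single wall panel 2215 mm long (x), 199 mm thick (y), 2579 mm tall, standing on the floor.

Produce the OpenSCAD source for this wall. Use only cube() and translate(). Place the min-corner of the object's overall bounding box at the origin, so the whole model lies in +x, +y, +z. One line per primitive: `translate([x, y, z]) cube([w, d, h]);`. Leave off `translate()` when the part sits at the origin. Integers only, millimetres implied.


cube([2215, 199, 2579]);


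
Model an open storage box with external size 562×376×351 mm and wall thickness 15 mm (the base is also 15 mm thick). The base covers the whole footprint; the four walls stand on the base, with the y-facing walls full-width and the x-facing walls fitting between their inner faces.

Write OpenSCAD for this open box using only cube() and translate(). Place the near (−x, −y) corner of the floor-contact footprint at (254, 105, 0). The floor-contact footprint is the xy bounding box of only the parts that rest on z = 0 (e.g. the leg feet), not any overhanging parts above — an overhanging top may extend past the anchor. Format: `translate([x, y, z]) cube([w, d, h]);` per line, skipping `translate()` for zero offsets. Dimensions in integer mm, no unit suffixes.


translate([254, 105, 0]) cube([562, 376, 15]);
translate([254, 105, 15]) cube([562, 15, 336]);
translate([254, 466, 15]) cube([562, 15, 336]);
translate([254, 120, 15]) cube([15, 346, 336]);
translate([801, 120, 15]) cube([15, 346, 336]);


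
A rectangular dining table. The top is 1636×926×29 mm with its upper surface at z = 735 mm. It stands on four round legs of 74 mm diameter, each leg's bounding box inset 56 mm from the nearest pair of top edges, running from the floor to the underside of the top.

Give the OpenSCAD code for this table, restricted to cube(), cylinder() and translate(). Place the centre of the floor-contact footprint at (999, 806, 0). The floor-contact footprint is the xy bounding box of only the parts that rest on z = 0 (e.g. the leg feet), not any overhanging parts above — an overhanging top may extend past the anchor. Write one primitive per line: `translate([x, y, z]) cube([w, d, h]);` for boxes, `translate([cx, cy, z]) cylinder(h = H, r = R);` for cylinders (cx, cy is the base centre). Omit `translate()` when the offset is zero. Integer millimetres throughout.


// leg_h = 735 - 29 = 706
translate([181, 343, 706]) cube([1636, 926, 29]);
translate([274, 436, 0]) cylinder(h = 706, r = 37);
translate([1724, 436, 0]) cylinder(h = 706, r = 37);
translate([274, 1176, 0]) cylinder(h = 706, r = 37);
translate([1724, 1176, 0]) cylinder(h = 706, r = 37);


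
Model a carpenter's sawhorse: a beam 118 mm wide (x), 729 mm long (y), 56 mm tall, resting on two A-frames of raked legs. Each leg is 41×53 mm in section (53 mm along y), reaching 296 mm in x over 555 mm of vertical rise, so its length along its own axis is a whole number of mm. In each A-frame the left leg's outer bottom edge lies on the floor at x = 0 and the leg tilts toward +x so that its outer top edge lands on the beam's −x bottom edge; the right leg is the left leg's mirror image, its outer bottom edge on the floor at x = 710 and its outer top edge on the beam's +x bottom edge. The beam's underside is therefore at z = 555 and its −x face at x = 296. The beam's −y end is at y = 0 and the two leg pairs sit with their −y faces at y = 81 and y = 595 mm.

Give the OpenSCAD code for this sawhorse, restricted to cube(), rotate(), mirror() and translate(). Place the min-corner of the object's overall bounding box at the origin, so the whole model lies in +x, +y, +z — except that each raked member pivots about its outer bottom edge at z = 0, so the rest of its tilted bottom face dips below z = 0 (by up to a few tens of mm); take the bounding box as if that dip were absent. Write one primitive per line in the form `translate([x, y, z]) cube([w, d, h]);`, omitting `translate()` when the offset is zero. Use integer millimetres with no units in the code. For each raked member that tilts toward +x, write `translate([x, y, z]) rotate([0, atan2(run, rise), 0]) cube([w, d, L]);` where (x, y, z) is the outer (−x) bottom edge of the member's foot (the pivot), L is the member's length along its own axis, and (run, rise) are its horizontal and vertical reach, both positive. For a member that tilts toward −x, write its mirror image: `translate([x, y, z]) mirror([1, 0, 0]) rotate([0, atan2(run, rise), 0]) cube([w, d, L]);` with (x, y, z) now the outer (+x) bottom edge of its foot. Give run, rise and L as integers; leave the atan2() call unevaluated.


translate([296, 0, 555]) cube([118, 729, 56]);
translate([0, 81, 0]) rotate([0, atan2(296, 555), 0]) cube([41, 53, 629]);
translate([710, 81, 0]) mirror([1, 0, 0]) rotate([0, atan2(296, 555), 0]) cube([41, 53, 629]);
translate([0, 595, 0]) rotate([0, atan2(296, 555), 0]) cube([41, 53, 629]);
translate([710, 595, 0]) mirror([1, 0, 0]) rotate([0, atan2(296, 555), 0]) cube([41, 53, 629]);


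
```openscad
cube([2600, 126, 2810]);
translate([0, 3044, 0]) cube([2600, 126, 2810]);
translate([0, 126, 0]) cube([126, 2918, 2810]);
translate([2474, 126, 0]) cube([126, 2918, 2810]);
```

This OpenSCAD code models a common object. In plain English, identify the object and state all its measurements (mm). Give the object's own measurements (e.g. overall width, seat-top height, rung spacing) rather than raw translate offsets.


The wall frame of a small rectangular building: four walls, each 2810 mm tall and 126 mm thick, enclosing a footprint 2600 mm (x) by 3170 mm (y) outside-to-outside, with no floor or roof. The front and back walls (the −y and +y sides) span the full width; the two side walls fit between them.


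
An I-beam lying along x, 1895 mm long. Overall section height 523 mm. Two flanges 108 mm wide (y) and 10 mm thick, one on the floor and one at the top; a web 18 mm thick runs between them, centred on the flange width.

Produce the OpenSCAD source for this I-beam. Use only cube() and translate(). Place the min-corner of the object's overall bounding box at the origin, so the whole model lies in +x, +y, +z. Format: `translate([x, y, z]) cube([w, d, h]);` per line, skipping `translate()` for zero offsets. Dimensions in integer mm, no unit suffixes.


cube([1895, 108, 10]);
translate([0, 45, 10]) cube([1895, 18, 503]);
translate([0, 0, 513]) cube([1895, 108, 10]);


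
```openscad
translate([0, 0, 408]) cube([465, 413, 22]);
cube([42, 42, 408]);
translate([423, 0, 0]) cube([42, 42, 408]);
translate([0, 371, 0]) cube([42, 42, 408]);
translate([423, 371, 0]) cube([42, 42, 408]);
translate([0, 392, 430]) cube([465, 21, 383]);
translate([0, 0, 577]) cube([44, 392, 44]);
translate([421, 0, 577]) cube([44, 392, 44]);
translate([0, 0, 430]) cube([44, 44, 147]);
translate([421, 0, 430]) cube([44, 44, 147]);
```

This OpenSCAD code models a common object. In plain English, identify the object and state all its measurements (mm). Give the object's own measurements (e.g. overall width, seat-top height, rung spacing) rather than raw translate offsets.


A chair. The seat is a 465×413×22 mm slab with its top at z = 430 mm, on four 42×42 mm corner legs (flush with the seat edges, standing on z = 0). A flat backrest 21 mm thick, 383 mm tall, spans the full seat width and rises from the seat top along its +y edge, rear face flush with the rear of the seat. Two armrests of 44×44 mm section run along each side from the seat's front edge to the front of the backrest, top faces 191 mm above the seat top and outer faces flush with the seat's x-edges; a 44×44 mm post under the front of each armrest stands on the seat at the front corner.


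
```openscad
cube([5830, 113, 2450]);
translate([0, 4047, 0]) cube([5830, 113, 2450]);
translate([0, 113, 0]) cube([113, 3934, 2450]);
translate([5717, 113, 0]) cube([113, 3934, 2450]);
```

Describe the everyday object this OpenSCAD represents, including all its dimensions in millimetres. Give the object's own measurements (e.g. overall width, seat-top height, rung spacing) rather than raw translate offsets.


The wall frame of a small rectangular building: four walls, each 2450 mm tall and 113 mm thick, enclosing a footprint 5830 mm (x) by 4160 mm (y) outside-to-outside, with no floor or roof. The front and back walls (the −y and +y sides) span the full width; the two side walls fit between them.


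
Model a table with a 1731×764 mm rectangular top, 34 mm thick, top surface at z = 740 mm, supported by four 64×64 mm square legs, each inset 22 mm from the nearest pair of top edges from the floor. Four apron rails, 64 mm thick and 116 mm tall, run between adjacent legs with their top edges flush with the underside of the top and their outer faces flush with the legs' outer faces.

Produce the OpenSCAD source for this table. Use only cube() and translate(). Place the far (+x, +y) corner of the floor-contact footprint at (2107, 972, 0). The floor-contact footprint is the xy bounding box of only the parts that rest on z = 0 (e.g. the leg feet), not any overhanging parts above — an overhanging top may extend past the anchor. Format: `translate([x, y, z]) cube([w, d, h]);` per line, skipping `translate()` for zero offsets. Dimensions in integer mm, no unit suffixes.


translate([398, 230, 706]) cube([1731, 764, 34]);
translate([420, 252, 0]) cube([64, 64, 706]);
translate([2043, 252, 0]) cube([64, 64, 706]);
translate([420, 908, 0]) cube([64, 64, 706]);
translate([2043, 908, 0]) cube([64, 64, 706]);
translate([484, 252, 590]) cube([1559, 64, 116]);
translate([484, 908, 590]) cube([1559, 64, 116]);
translate([420, 316, 590]) cube([64, 592, 116]);
translate([2043, 316, 590]) cube([64, 592, 116]);


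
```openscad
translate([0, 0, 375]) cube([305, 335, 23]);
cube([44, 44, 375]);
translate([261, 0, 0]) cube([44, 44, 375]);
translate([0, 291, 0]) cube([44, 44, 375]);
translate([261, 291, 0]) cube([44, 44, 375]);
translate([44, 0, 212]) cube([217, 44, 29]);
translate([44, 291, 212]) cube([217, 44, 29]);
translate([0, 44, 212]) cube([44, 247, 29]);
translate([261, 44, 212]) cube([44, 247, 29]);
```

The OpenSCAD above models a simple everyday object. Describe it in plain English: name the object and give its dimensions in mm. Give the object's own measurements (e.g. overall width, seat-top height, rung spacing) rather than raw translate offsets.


A simple wooden stool: a rectangular seat 305 mm (x) by 335 mm (y), 23 mm thick, top face at z = 398 mm, on four square legs, each 44×44 mm in cross-section. The legs rest on z = 0, each flush with a corner of the seat. Four stretchers, 44 mm wide and 29 mm tall, connect adjacent legs with their undersides at z = 212 mm, each running between the inner faces of the legs it joins and aligned with the legs' outer faces on the other axis.


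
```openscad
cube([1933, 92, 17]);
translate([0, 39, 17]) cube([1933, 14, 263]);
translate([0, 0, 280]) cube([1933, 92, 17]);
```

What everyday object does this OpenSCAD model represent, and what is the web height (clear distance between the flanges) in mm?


An I-beam. The web height is 263 mm.

Two wide flanges with a thin centred web — an I-beam. Overall 297 mm minus two 17 mm flanges gives a web of 297 − 2·17 = 263 mm.


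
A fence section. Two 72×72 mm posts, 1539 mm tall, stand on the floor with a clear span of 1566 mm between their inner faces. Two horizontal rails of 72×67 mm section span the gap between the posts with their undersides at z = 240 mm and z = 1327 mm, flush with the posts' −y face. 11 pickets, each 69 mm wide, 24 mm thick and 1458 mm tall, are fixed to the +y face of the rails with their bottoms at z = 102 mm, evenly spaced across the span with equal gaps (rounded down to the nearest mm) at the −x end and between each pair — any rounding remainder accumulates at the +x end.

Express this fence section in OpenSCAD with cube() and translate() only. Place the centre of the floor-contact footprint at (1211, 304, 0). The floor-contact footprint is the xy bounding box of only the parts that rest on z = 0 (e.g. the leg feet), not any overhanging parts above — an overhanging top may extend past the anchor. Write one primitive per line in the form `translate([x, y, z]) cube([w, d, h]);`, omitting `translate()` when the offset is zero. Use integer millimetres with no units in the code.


translate([356, 268, 0]) cube([72, 72, 1539]);
translate([1994, 268, 0]) cube([72, 72, 1539]);
translate([428, 268, 240]) cube([1566, 72, 67]);
translate([428, 268, 1327]) cube([1566, 72, 67]);
translate([495, 340, 102]) cube([69, 24, 1458]);
translate([631, 340, 102]) cube([69, 24, 1458]);
translate([767, 340, 102]) cube([69, 24, 1458]);
translate([903, 340, 102]) cube([69, 24, 1458]);
translate([1039, 340, 102]) cube([69, 24, 1458]);
translate([1175, 340, 102]) cube([69, 24, 1458]);
translate([1311, 340, 102]) cube([69, 24, 1458]);
translate([1447, 340, 102]) cube([69, 24, 1458]);
translate([1583, 340, 102]) cube([69, 24, 1458]);
translate([1719, 340, 102]) cube([69, 24, 1458]);
translate([1855, 340, 102]) cube([69, 24, 1458]);


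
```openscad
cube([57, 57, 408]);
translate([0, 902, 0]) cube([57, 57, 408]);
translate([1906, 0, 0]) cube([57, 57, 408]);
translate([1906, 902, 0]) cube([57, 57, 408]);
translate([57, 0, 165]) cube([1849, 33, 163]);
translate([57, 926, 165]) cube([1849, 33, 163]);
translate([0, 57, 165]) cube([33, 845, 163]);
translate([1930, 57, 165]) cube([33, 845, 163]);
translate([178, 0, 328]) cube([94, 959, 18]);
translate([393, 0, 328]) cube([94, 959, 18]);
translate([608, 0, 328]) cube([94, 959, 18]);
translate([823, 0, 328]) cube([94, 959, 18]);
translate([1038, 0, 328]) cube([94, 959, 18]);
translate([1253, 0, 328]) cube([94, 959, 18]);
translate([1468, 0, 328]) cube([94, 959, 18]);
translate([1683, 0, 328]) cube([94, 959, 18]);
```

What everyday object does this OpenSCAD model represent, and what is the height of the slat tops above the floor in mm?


A bed frame. The slat-top height is 346 mm.

Four posts, four rails, and a row of slats — a bed frame. Slats sit on the rails at z = 165 + 163 = 328; with slat thickness 18, the top is 346 mm.


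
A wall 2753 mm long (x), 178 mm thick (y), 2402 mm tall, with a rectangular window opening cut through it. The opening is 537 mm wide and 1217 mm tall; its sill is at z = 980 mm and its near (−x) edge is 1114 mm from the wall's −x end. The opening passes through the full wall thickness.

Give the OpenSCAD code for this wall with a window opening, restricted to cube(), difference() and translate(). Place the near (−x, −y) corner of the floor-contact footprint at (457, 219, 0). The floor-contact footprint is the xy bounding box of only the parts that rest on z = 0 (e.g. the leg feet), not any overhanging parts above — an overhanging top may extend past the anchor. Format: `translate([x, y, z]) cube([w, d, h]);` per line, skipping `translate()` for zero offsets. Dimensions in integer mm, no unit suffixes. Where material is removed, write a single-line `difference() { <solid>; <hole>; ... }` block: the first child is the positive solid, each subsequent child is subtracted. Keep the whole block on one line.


difference() { translate([457, 219, 0]) cube([2753, 178, 2402]); translate([1571, 219, 980]) cube([537, 178, 1217]); }


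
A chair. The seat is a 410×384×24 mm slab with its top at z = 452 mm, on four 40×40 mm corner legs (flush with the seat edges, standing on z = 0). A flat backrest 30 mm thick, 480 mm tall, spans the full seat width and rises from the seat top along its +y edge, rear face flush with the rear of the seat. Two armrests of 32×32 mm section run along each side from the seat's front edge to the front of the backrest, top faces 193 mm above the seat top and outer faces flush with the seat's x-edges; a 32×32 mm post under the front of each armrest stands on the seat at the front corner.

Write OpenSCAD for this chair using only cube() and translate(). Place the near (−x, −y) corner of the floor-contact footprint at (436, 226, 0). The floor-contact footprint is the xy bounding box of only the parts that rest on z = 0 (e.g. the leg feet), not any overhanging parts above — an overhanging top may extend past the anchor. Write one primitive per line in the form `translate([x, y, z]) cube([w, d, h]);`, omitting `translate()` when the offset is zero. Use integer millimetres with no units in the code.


translate([436, 226, 428]) cube([410, 384, 24]);
translate([436, 226, 0]) cube([40, 40, 428]);
translate([806, 226, 0]) cube([40, 40, 428]);
translate([436, 570, 0]) cube([40, 40, 428]);
translate([806, 570, 0]) cube([40, 40, 428]);
translate([436, 580, 452]) cube([410, 30, 480]);
translate([436, 226, 613]) cube([32, 354, 32]);
translate([814, 226, 613]) cube([32, 354, 32]);
translate([436, 226, 452]) cube([32, 32, 161]);
translate([814, 226, 452]) cube([32, 32, 161]);


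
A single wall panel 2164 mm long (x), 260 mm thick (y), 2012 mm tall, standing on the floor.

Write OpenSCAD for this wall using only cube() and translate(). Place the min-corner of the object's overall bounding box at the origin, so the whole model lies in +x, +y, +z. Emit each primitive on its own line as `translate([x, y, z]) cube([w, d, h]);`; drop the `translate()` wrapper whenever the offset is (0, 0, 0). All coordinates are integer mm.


cube([2164, 260, 2012]);


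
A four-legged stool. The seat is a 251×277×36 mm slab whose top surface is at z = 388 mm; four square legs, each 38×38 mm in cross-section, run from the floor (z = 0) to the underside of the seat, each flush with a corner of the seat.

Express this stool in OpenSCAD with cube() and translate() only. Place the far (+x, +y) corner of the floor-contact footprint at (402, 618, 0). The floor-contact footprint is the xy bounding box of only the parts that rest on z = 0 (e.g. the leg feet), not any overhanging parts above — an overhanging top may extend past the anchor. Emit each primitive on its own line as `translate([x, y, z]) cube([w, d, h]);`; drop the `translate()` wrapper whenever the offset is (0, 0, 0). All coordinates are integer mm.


translate([151, 341, 352]) cube([251, 277, 36]);
translate([151, 341, 0]) cube([38, 38, 352]);
translate([364, 341, 0]) cube([38, 38, 352]);
translate([151, 580, 0]) cube([38, 38, 352]);
translate([364, 580, 0]) cube([38, 38, 352]);


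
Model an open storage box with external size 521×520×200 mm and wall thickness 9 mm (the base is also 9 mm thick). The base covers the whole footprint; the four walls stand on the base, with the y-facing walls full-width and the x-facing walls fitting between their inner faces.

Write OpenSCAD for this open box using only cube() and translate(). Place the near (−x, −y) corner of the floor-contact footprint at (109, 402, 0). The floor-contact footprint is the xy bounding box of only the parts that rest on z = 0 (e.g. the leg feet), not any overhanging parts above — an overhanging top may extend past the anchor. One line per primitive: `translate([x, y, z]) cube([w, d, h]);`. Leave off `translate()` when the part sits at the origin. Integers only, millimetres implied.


translate([109, 402, 0]) cube([521, 520, 9]);
translate([109, 402, 9]) cube([521, 9, 191]);
translate([109, 913, 9]) cube([521, 9, 191]);
translate([109, 411, 9]) cube([9, 502, 191]);
translate([621, 411, 9]) cube([9, 502, 191]);


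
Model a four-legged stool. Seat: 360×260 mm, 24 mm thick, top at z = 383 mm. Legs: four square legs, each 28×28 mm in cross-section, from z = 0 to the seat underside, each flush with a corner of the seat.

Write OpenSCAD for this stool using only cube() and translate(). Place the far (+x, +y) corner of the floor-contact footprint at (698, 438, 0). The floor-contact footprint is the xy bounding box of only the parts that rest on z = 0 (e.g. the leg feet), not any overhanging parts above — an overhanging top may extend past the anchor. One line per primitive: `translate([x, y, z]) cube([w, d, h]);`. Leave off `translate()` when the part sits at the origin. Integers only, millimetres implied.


translate([338, 178, 359]) cube([360, 260, 24]);
translate([338, 178, 0]) cube([28, 28, 359]);
translate([670, 178, 0]) cube([28, 28, 359]);
translate([338, 410, 0]) cube([28, 28, 359]);
translate([670, 410, 0]) cube([28, 28, 359]);


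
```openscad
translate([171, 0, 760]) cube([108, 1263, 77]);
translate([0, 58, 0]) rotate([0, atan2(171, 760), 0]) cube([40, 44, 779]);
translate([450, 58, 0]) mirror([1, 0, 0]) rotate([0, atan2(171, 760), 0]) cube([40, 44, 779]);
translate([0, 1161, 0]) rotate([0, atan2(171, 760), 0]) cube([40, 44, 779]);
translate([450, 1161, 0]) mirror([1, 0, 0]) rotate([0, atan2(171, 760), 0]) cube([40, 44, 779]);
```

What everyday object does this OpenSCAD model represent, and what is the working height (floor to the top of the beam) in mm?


A sawhorse. The overall height is 837 mm.

A beam across two mirrored pairs of raked legs — a sawhorse. The beam's underside is at z = 760 (matching the legs' vertical rise in atan2(171, 760)) and the beam is 77 mm tall, so its top is at 760 + 77 = 837 mm. The raked legs top out at the beam's underside, so that is the highest point.


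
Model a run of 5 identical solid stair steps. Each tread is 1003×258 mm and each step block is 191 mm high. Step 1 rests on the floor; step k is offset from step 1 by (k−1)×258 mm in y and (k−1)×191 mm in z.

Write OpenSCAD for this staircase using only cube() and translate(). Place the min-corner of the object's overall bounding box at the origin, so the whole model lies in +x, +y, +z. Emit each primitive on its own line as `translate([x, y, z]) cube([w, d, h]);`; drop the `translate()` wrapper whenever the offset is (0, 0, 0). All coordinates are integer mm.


cube([1003, 258, 191]);
translate([0, 258, 191]) cube([1003, 258, 191]);
translate([0, 516, 382]) cube([1003, 258, 191]);
translate([0, 774, 573]) cube([1003, 258, 191]);
translate([0, 1032, 764]) cube([1003, 258, 191]);


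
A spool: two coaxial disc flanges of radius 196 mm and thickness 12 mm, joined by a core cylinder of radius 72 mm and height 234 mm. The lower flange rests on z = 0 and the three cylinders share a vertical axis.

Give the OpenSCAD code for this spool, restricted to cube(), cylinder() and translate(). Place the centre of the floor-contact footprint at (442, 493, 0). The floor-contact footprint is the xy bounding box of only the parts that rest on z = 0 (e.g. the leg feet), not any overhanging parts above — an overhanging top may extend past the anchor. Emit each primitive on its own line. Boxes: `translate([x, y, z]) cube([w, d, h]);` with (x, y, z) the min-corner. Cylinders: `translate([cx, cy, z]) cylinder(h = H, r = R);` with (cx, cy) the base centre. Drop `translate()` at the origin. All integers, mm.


translate([442, 493, 0]) cylinder(h = 12, r = 196);
translate([442, 493, 12]) cylinder(h = 234, r = 72);
translate([442, 493, 246]) cylinder(h = 12, r = 196);


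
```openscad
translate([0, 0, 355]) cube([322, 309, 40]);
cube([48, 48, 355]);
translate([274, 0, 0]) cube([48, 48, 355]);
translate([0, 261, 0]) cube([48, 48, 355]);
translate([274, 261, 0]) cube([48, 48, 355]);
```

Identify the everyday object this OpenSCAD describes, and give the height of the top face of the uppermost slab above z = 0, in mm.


A stool. The seat height is 395 mm.

A 322×309×40 slab at z = 355 on four corner posts — a stool. The seat top is 355 + 40 = 395 mm.


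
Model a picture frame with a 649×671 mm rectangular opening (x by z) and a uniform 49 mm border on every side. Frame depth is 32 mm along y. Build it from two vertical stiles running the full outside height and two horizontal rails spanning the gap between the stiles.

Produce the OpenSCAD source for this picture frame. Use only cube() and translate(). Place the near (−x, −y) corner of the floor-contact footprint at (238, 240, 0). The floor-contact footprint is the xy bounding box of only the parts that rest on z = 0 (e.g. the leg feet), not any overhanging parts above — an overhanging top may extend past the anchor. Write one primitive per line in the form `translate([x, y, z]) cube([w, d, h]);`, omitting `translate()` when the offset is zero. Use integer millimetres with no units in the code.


translate([238, 240, 0]) cube([49, 32, 769]);
translate([936, 240, 0]) cube([49, 32, 769]);
translate([287, 240, 0]) cube([649, 32, 49]);
translate([287, 240, 720]) cube([649, 32, 49]);


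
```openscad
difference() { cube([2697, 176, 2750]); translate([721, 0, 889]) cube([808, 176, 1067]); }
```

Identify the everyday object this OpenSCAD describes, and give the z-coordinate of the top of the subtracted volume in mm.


A wall with a window opening. The window head height is 1956 mm.

A wall with a rectangular opening subtracted — a window. Sill at z = 889, opening 1067 mm tall, so the head is at 889 + 1067 = 1956 mm.


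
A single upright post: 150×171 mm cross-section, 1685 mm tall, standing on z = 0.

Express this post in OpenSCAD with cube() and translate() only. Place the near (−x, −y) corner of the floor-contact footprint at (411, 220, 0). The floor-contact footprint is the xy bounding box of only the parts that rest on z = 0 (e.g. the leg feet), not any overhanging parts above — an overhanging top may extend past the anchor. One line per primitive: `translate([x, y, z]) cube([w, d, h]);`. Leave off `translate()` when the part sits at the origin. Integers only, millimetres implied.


translate([411, 220, 0]) cube([150, 171, 1685]);


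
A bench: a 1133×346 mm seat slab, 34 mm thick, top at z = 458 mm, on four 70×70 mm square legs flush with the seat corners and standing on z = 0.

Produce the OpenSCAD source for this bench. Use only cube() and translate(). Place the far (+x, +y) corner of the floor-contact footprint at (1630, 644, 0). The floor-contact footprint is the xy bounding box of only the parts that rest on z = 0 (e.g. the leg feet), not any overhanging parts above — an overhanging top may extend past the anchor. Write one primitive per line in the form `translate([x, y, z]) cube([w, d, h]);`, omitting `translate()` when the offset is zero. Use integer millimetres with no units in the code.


translate([497, 298, 424]) cube([1133, 346, 34]);
translate([497, 298, 0]) cube([70, 70, 424]);
translate([497, 574, 0]) cube([70, 70, 424]);
translate([1560, 298, 0]) cube([70, 70, 424]);
translate([1560, 574, 0]) cube([70, 70, 424]);
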